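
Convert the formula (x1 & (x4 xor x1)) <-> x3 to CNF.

(~x1 | x4 | x3) & (~x3 | x1) & (~x3 | ~x4 | ~x1)

(x1 & (x4 xor x1)) <-> x3
⇔ ((x1 & (x4 xor x1)) -> x3) & (x3 -> (x1 & (x4 xor x1)))   (eliminate <->)
⇔ (~(x1 & (x4 xor x1)) | x3) & (x3 -> (x1 & (x4 xor x1)))   (eliminate ->)
⇔ (~(x1 & (x4 | x1) & ~(x4 & x1)) | x3) & (x3 -> (x1 & (x4 xor x1)))   (expand xor)
⇔ (~(x1 & (x4 | x1) & ~(x4 & x1)) | x3) & (~x3 | (x1 & (x4 xor x1)))   (eliminate ->)
⇔ (~(x1 & (x4 | x1) & ~(x4 & x1)) | x3) & (~x3 | (x1 & (x4 | x1) & ~(x4 & x1)))   (expand xor)
⇔ (~x1 | ~(x4 | x1) | ~~(x4 & x1) | x3) & (~x3 | (x1 & (x4 | x1) & ~(x4 & x1)))   (De Morgan)
⇔ (~x1 | (~x4 & ~x1) | ~~(x4 & x1) | x3) & (~x3 | (x1 & (x4 | x1) & ~(x4 & x1)))   (De Morgan)
⇔ (~x1 | (~x4 & ~x1) | (x4 & x1) | x3) & (~x3 | (x1 & (x4 | x1) & ~(x4 & x1)))   (double negation)
⇔ (~x1 | (~x4 & ~x1) | (x4 & x1) | x3) & (~x3 | (x1 & (x4 | x1) & (~x4 | ~x1)))   (De Morgan)
⇔ (~x1 | ~x4 | x4 | x3) & (~x1 | ~x4 | x1 | x3) & (~x1 | ~x1 | x4 | x3) & (~x1 | ~x1 | x1 | x3) & (~x3 | x1) & (~x3 | x4 | x1) & (~x3 | ~x4 | ~x1)   (distribute | over &)
⇔ (~x1 | x4 | x3) & (~x3 | x1) & (~x3 | ~x4 | ~x1)   (simplify)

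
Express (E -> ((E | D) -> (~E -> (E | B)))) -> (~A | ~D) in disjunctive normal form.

~A | ~D

(E -> ((E | D) -> (~E -> (E | B)))) -> (~A | ~D)
= ~(E -> ((E | D) -> (~E -> (E | B)))) | ~A | ~D   (eliminate ->)
= ~(~E | ((E | D) -> (~E -> (E | B)))) | ~A | ~D   (eliminate ->)
= ~(~E | ~(E | D) | (~E -> (E | B))) | ~A | ~D   (eliminate ->)
= ~(~E | ~(E | D) | ~~E | E | B) | ~A | ~D   (eliminate ->)
= (~~E & ~~(E | D) & ~~~E & ~E & ~B) | ~A | ~D   (De Morgan)
= (E & ~~(E | D) & ~~~E & ~E & ~B) | ~A | ~D   (double negation)
= (E & (E | D) & ~~~E & ~E & ~B) | ~A | ~D   (double negation)
= (E & (E | D) & ~E & ~E & ~B) | ~A | ~D   (double negation)
= (E & E & ~E & ~E & ~B) | (E & D & ~E & ~E & ~B) | ~A | ~D   (distribute & over |)
= ~A | ~D   (simplify)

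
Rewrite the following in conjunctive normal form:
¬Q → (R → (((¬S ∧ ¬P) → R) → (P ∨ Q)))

Q ∨ ¬R ∨ P

¬Q → (R → (((¬S ∧ ¬P) → R) → (P ∨ Q)))
= ¬¬Q ∨ (R → (((¬S ∧ ¬P) → R) → (P ∨ Q)))   (eliminate →)
= ¬¬Q ∨ ¬R ∨ (((¬S ∧ ¬P) → R) → (P ∨ Q))   (eliminate →)
= ¬¬Q ∨ ¬R ∨ ¬((¬S ∧ ¬P) → R) ∨ P ∨ Q   (eliminate →)
= ¬¬Q ∨ ¬R ∨ ¬(¬(¬S ∧ ¬P) ∨ R) ∨ P ∨ Q   (eliminate →)
= Q ∨ ¬R ∨ ¬(¬(¬S ∧ ¬P) ∨ R) ∨ P ∨ Q   (double negation)
= Q ∨ ¬R ∨ (¬¬(¬S ∧ ¬P) ∧ ¬R) ∨ P ∨ Q   (De Morgan)
= Q ∨ ¬R ∨ (¬S ∧ ¬P ∧ ¬R) ∨ P ∨ Q   (double negation)
= (Q ∨ ¬R ∨ ¬S ∨ P ∨ Q) ∧ (Q ∨ ¬R ∨ ¬P ∨ P ∨ Q) ∧ (Q ∨ ¬R ∨ ¬R ∨ P ∨ Q)   (distribute ∨ over ∧)
= Q ∨ ¬R ∨ P   (simplify)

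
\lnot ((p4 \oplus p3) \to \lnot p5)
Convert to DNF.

\lnot ((p4 \oplus p3) \to \lnot p5)
≡ \lnot (\lnot (p4 \oplus p3) \lor \lnot p5)   [eliminate \to]
≡ \lnot (\lnot ((p4 \land \lnot p3) \lor (\lnot p4 \land p3)) \lor \lnot p5)   [expand \oplus]
≡ \lnot \lnot ((p4 \land \lnot p3) \lor (\lnot p4 \land p3)) \land \lnot \lnot p5   [De Morgan]
≡ ((p4 \land \lnot p3) \lor (\lnot p4 \land p3)) \land \lnot \lnot p5   [double negation]
≡ ((p4 \land \lnot p3) \lor (\lnot p4 \land p3)) \land p5   [double negation]
≡ (p4 \land \lnot p3 \land p5) \lor (\lnot p4 \land p3 \land p5)   [distribute \land over \lor]

(p4 \land \lnot p3 \land p5) \lor (\lnot p4 \land p3 \land p5)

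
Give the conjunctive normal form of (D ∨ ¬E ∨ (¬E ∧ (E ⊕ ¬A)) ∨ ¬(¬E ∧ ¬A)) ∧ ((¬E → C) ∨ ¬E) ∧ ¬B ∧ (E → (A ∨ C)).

¬B ∧ (¬E ∨ A ∨ C)

(D ∨ ¬E ∨ (¬E ∧ (E ⊕ ¬A)) ∨ ¬(¬E ∧ ¬A)) ∧ ((¬E → C) ∨ ¬E) ∧ ¬B ∧ (E → (A ∨ C))
= (D ∨ ¬E ∨ (¬E ∧ (E ∨ ¬A) ∧ ¬(E ∧ ¬A)) ∨ ¬(¬E ∧ ¬A)) ∧ ((¬E → C) ∨ ¬E) ∧ ¬B ∧ (E → (A ∨ C))   [expand ⊕]
= (D ∨ ¬E ∨ (¬E ∧ (E ∨ ¬A) ∧ ¬(E ∧ ¬A)) ∨ ¬(¬E ∧ ¬A)) ∧ (¬¬E ∨ C ∨ ¬E) ∧ ¬B ∧ (E → (A ∨ C))   [eliminate →]
= (D ∨ ¬E ∨ (¬E ∧ (E ∨ ¬A) ∧ ¬(E ∧ ¬A)) ∨ ¬(¬E ∧ ¬A)) ∧ (¬¬E ∨ C ∨ ¬E) ∧ ¬B ∧ (¬E ∨ A ∨ C)   [eliminate →]
= (D ∨ ¬E ∨ (¬E ∧ (E ∨ ¬A) ∧ (¬E ∨ ¬¬A)) ∨ ¬(¬E ∧ ¬A)) ∧ (¬¬E ∨ C ∨ ¬E) ∧ ¬B ∧ (¬E ∨ A ∨ C)   [De Morgan]
= (D ∨ ¬E ∨ (¬E ∧ (E ∨ ¬A) ∧ (¬E ∨ A)) ∨ ¬(¬E ∧ ¬A)) ∧ (¬¬E ∨ C ∨ ¬E) ∧ ¬B ∧ (¬E ∨ A ∨ C)   [double negation]
= (D ∨ ¬E ∨ (¬E ∧ (E ∨ ¬A) ∧ (¬E ∨ A)) ∨ ¬¬E ∨ ¬¬A) ∧ (¬¬E ∨ C ∨ ¬E) ∧ ¬B ∧ (¬E ∨ A ∨ C)   [De Morgan]
= (D ∨ ¬E ∨ (¬E ∧ (E ∨ ¬A) ∧ (¬E ∨ A)) ∨ E ∨ ¬¬A) ∧ (¬¬E ∨ C ∨ ¬E) ∧ ¬B ∧ (¬E ∨ A ∨ C)   [double negation]
= (D ∨ ¬E ∨ (¬E ∧ (E ∨ ¬A) ∧ (¬E ∨ A)) ∨ E ∨ A) ∧ (¬¬E ∨ C ∨ ¬E) ∧ ¬B ∧ (¬E ∨ A ∨ C)   [double negation]
= (D ∨ ¬E ∨ (¬E ∧ (E ∨ ¬A) ∧ (¬E ∨ A)) ∨ E ∨ A) ∧ (E ∨ C ∨ ¬E) ∧ ¬B ∧ (¬E ∨ A ∨ C)   [double negation]
= (D ∨ ¬E ∨ ¬E ∨ E ∨ A) ∧ (D ∨ ¬E ∨ E ∨ ¬A ∨ E ∨ A) ∧ (D ∨ ¬E ∨ ¬E ∨ A ∨ E ∨ A) ∧ (E ∨ C ∨ ¬E) ∧ ¬B ∧ (¬E ∨ A ∨ C)   [distribute ∨ over ∧]
= ¬B ∧ (¬E ∨ A ∨ C)   [simplify]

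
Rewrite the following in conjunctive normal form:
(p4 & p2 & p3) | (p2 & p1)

(p4 | p1) & p2 & (p3 | p1)

(p4 & p2 & p3) | (p2 & p1)
= (p4 | p2) & (p4 | p1) & (p2 | p2) & (p2 | p1) & (p3 | p2) & (p3 | p1)   (distribute | over &)
= (p4 | p1) & p2 & (p3 | p1)   (simplify)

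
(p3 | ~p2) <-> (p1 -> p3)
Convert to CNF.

(p2 | ~p1 | p3) & (p1 | p3 | ~p2)

(p3 | ~p2) <-> (p1 -> p3)
≡ ((p3 | ~p2) -> (p1 -> p3)) & ((p1 -> p3) -> (p3 | ~p2))   — eliminate <->
≡ (~(p3 | ~p2) | (p1 -> p3)) & ((p1 -> p3) -> (p3 | ~p2))   — eliminate ->
≡ (~(p3 | ~p2) | ~p1 | p3) & ((p1 -> p3) -> (p3 | ~p2))   — eliminate ->
≡ (~(p3 | ~p2) | ~p1 | p3) & (~(p1 -> p3) | p3 | ~p2)   — eliminate ->
≡ (~(p3 | ~p2) | ~p1 | p3) & (~(~p1 | p3) | p3 | ~p2)   — eliminate ->
≡ ((~p3 & ~~p2) | ~p1 | p3) & (~(~p1 | p3) | p3 | ~p2)   — De Morgan
≡ ((~p3 & p2) | ~p1 | p3) & (~(~p1 | p3) | p3 | ~p2)   — double negation
≡ ((~p3 & p2) | ~p1 | p3) & ((~~p1 & ~p3) | p3 | ~p2)   — De Morgan
≡ ((~p3 & p2) | ~p1 | p3) & ((p1 & ~p3) | p3 | ~p2)   — double negation
≡ (~p3 | ~p1 | p3) & (p2 | ~p1 | p3) & (p1 | p3 | ~p2) & (~p3 | p3 | ~p2)   — distribute | over &
≡ (p2 | ~p1 | p3) & (p1 | p3 | ~p2)   — simplify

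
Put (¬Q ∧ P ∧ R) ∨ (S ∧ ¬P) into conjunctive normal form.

(¬Q ∨ S) ∧ (¬Q ∨ ¬P) ∧ (P ∨ S) ∧ (R ∨ S) ∧ (R ∨ ¬P)

(¬Q ∧ P ∧ R) ∨ (S ∧ ¬P)
≡ (¬Q ∨ S) ∧ (¬Q ∨ ¬P) ∧ (P ∨ S) ∧ (P ∨ ¬P) ∧ (R ∨ S) ∧ (R ∨ ¬P)
≡ (¬Q ∨ S) ∧ (¬Q ∨ ¬P) ∧ (P ∨ S) ∧ (R ∨ S) ∧ (R ∨ ¬P)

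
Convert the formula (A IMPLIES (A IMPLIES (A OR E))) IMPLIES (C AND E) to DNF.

(A IMPLIES (A IMPLIES (A OR E))) IMPLIES (C AND E)
= NOT (A IMPLIES (A IMPLIES (A OR E))) OR (C AND E)   [eliminate IMPLIES]
= NOT (NOT A OR (A IMPLIES (A OR E))) OR (C AND E)   [eliminate IMPLIES]
= NOT (NOT A OR NOT A OR A OR E) OR (C AND E)   [eliminate IMPLIES]
= (NOT NOT A AND NOT NOT A AND NOT A AND NOT E) OR (C AND E)   [De Morgan]
= (A AND NOT NOT A AND NOT A AND NOT E) OR (C AND E)   [double negation]
= (A AND A AND NOT A AND NOT E) OR (C AND E)   [double negation]
= C AND E   [simplify]

C AND E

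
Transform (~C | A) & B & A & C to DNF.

(~C | A) & B & A & C
= (~C & B & A & C) | (A & B & A & C)   [distribute & over |]
= A & B & C   [simplify]

A & B & C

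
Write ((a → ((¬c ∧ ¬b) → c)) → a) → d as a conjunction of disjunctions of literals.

((a → ((¬c ∧ ¬b) → c)) → a) → d
≡ ¬((a → ((¬c ∧ ¬b) → c)) → a) ∨ d   (eliminate →)
≡ ¬(¬(a → ((¬c ∧ ¬b) → c)) ∨ a) ∨ d   (eliminate →)
≡ ¬(¬(¬a ∨ ((¬c ∧ ¬b) → c)) ∨ a) ∨ d   (eliminate →)
≡ ¬(¬(¬a ∨ ¬(¬c ∧ ¬b) ∨ c) ∨ a) ∨ d   (eliminate →)
≡ (¬¬(¬a ∨ ¬(¬c ∧ ¬b) ∨ c) ∧ ¬a) ∨ d   (De Morgan)
≡ ((¬a ∨ ¬(¬c ∧ ¬b) ∨ c) ∧ ¬a) ∨ d   (double negation)
≡ ((¬a ∨ ¬¬c ∨ ¬¬b ∨ c) ∧ ¬a) ∨ d   (De Morgan)
≡ ((¬a ∨ c ∨ ¬¬b ∨ c) ∧ ¬a) ∨ d   (double negation)
≡ ((¬a ∨ c ∨ b ∨ c) ∧ ¬a) ∨ d   (double negation)
≡ (¬a ∨ c ∨ b ∨ c ∨ d) ∧ (¬a ∨ d)   (distribute ∨ over ∧)
≡ ¬a ∨ d   (simplify)

¬a ∨ d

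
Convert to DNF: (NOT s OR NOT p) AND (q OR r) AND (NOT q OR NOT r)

(NOT s AND q AND NOT r) OR (NOT s AND r AND NOT q) OR (NOT p AND q AND NOT r) OR (NOT p AND r AND NOT q)

(NOT s OR NOT p) AND (q OR r) AND (NOT q OR NOT r)
= (NOT s AND q AND NOT q) OR (NOT s AND q AND NOT r) OR (NOT s AND r AND NOT q) OR (NOT s AND r AND NOT r) OR (NOT p AND q AND NOT q) OR (NOT p AND q AND NOT r) OR (NOT p AND r AND NOT q) OR (NOT p AND r AND NOT r)
= (NOT s AND q AND NOT r) OR (NOT s AND r AND NOT q) OR (NOT p AND q AND NOT r) OR (NOT p AND r AND NOT q)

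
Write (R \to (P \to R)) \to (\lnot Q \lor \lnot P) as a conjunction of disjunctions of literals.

(R \to (P \to R)) \to (\lnot Q \lor \lnot P)
= \lnot (R \to (P \to R)) \lor \lnot Q \lor \lnot P   (eliminate \to)
= \lnot (\lnot R \lor (P \to R)) \lor \lnot Q \lor \lnot P   (eliminate \to)
= \lnot (\lnot R \lor \lnot P \lor R) \lor \lnot Q \lor \lnot P   (eliminate \to)
= (\lnot \lnot R \land \lnot \lnot P \land \lnot R) \lor \lnot Q \lor \lnot P   (De Morgan)
= (R \land \lnot \lnot P \land \lnot R) \lor \lnot Q \lor \lnot P   (double negation)
= (R \land P \land \lnot R) \lor \lnot Q \lor \lnot P   (double negation)
= (R \lor \lnot Q \lor \lnot P) \land (P \lor \lnot Q \lor \lnot P) \land (\lnot R \lor \lnot Q \lor \lnot P)   (distribute \lor over \land)
= (R \lor \lnot Q \lor \lnot P) \land (\lnot R \lor \lnot Q \lor \lnot P)   (simplify)

(R \lor \lnot Q \lor \lnot P) \land (\lnot R \lor \lnot Q \lor \lnot P)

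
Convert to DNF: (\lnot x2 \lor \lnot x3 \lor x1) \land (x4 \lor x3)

(\lnot x2 \land x4) \lor (\lnot x2 \land x3) \lor (\lnot x3 \land x4) \lor (x1 \land x4) \lor (x1 \land x3)

(\lnot x2 \lor \lnot x3 \lor x1) \land (x4 \lor x3)
= (\lnot x2 \land x4) \lor (\lnot x2 \land x3) \lor (\lnot x3 \land x4) \lor (\lnot x3 \land x3) \lor (x1 \land x4) \lor (x1 \land x3)   [distribute \land over \lor]
= (\lnot x2 \land x4) \lor (\lnot x2 \land x3) \lor (\lnot x3 \land x4) \lor (x1 \land x4) \lor (x1 \land x3)   [simplify]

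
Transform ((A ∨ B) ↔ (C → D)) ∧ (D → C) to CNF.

((A ∨ B) ↔ (C → D)) ∧ (D → C)
= ((A ∨ B) → (C → D)) ∧ ((C → D) → (A ∨ B)) ∧ (D → C)
= (¬(A ∨ B) ∨ (C → D)) ∧ ((C → D) → (A ∨ B)) ∧ (D → C)
= (¬(A ∨ B) ∨ ¬C ∨ D) ∧ ((C → D) → (A ∨ B)) ∧ (D → C)
= (¬(A ∨ B) ∨ ¬C ∨ D) ∧ (¬(C → D) ∨ A ∨ B) ∧ (D → C)
= (¬(A ∨ B) ∨ ¬C ∨ D) ∧ (¬(¬C ∨ D) ∨ A ∨ B) ∧ (D → C)
= (¬(A ∨ B) ∨ ¬C ∨ D) ∧ (¬(¬C ∨ D) ∨ A ∨ B) ∧ (¬D ∨ C)
= ((¬A ∧ ¬B) ∨ ¬C ∨ D) ∧ (¬(¬C ∨ D) ∨ A ∨ B) ∧ (¬D ∨ C)
= ((¬A ∧ ¬B) ∨ ¬C ∨ D) ∧ ((¬¬C ∧ ¬D) ∨ A ∨ B) ∧ (¬D ∨ C)
= ((¬A ∧ ¬B) ∨ ¬C ∨ D) ∧ ((C ∧ ¬D) ∨ A ∨ B) ∧ (¬D ∨ C)
= (¬A ∨ ¬C ∨ D) ∧ (¬B ∨ ¬C ∨ D) ∧ (C ∨ A ∨ B) ∧ (¬D ∨ A ∨ B) ∧ (¬D ∨ C)

(¬A ∨ ¬C ∨ D) ∧ (¬B ∨ ¬C ∨ D) ∧ (C ∨ A ∨ B) ∧ (¬D ∨ A ∨ B) ∧ (¬D ∨ C)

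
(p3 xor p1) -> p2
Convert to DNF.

(~p3 & ~p1) | (p1 & p3) | p2

(p3 xor p1) -> p2
= ~(p3 xor p1) | p2
= ~((p3 & ~p1) | (~p3 & p1)) | p2
= (~(p3 & ~p1) & ~(~p3 & p1)) | p2
= ((~p3 | ~~p1) & ~(~p3 & p1)) | p2
= ((~p3 | p1) & ~(~p3 & p1)) | p2
= ((~p3 | p1) & (~~p3 | ~p1)) | p2
= ((~p3 | p1) & (p3 | ~p1)) | p2
= (~p3 & p3) | (~p3 & ~p1) | (p1 & p3) | (p1 & ~p1) | p2
= (~p3 & ~p1) | (p1 & p3) | p2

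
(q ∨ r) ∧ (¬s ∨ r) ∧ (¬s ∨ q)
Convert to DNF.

q ∧ ¬s ∨ q ∧ r ∨ r ∧ ¬s

(q ∨ r) ∧ (¬s ∨ r) ∧ (¬s ∨ q)
≡ q ∧ ¬s ∧ ¬s ∨ q ∧ ¬s ∧ q ∨ q ∧ r ∧ ¬s ∨ q ∧ r ∧ q ∨ r ∧ ¬s ∧ ¬s ∨ r ∧ ¬s ∧ q ∨ r ∧ r ∧ ¬s ∨ r ∧ r ∧ q   — distribute ∧ over ∨
≡ q ∧ ¬s ∨ q ∧ r ∨ r ∧ ¬s   — simplify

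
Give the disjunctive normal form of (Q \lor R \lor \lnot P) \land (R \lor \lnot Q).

R \lor (\lnot P \land \lnot Q)

(Q \lor R \lor \lnot P) \land (R \lor \lnot Q)
= (Q \land R) \lor (Q \land \lnot Q) \lor (R \land R) \lor (R \land \lnot Q) \lor (\lnot P \land R) \lor (\lnot P \land \lnot Q)   [distribute \land over \lor]
= R \lor (\lnot P \land \lnot Q)   [simplify]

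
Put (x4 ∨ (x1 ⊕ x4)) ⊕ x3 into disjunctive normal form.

(x4 ∨ (x1 ⊕ x4)) ⊕ x3
≡ ((x4 ∨ (x1 ⊕ x4)) ∧ ¬x3) ∨ (¬(x4 ∨ (x1 ⊕ x4)) ∧ x3)   [expand ⊕]
≡ ((x4 ∨ (x1 ∧ ¬x4) ∨ (¬x1 ∧ x4)) ∧ ¬x3) ∨ (¬(x4 ∨ (x1 ⊕ x4)) ∧ x3)   [expand ⊕]
≡ ((x4 ∨ (x1 ∧ ¬x4) ∨ (¬x1 ∧ x4)) ∧ ¬x3) ∨ (¬(x4 ∨ (x1 ∧ ¬x4) ∨ (¬x1 ∧ x4)) ∧ x3)   [expand ⊕]
≡ ((x4 ∨ (x1 ∧ ¬x4) ∨ (¬x1 ∧ x4)) ∧ ¬x3) ∨ (¬x4 ∧ ¬(x1 ∧ ¬x4) ∧ ¬(¬x1 ∧ x4) ∧ x3)   [De Morgan]
≡ ((x4 ∨ (x1 ∧ ¬x4) ∨ (¬x1 ∧ x4)) ∧ ¬x3) ∨ (¬x4 ∧ (¬x1 ∨ ¬¬x4) ∧ ¬(¬x1 ∧ x4) ∧ x3)   [De Morgan]
≡ ((x4 ∨ (x1 ∧ ¬x4) ∨ (¬x1 ∧ x4)) ∧ ¬x3) ∨ (¬x4 ∧ (¬x1 ∨ x4) ∧ ¬(¬x1 ∧ x4) ∧ x3)   [double negation]
≡ ((x4 ∨ (x1 ∧ ¬x4) ∨ (¬x1 ∧ x4)) ∧ ¬x3) ∨ (¬x4 ∧ (¬x1 ∨ x4) ∧ (¬¬x1 ∨ ¬x4) ∧ x3)   [De Morgan]
≡ ((x4 ∨ (x1 ∧ ¬x4) ∨ (¬x1 ∧ x4)) ∧ ¬x3) ∨ (¬x4 ∧ (¬x1 ∨ x4) ∧ (x1 ∨ ¬x4) ∧ x3)   [double negation]
≡ (x4 ∧ ¬x3) ∨ (x1 ∧ ¬x4 ∧ ¬x3) ∨ (¬x1 ∧ x4 ∧ ¬x3) ∨ (¬x4 ∧ ¬x1 ∧ x1 ∧ x3) ∨ (¬x4 ∧ ¬x1 ∧ ¬x4 ∧ x3) ∨ (¬x4 ∧ x4 ∧ x1 ∧ x3) ∨ (¬x4 ∧ x4 ∧ ¬x4 ∧ x3)   [distribute ∧ over ∨]
≡ (x4 ∧ ¬x3) ∨ (x1 ∧ ¬x4 ∧ ¬x3) ∨ (¬x4 ∧ ¬x1 ∧ x3)   [simplify]

(x4 ∧ ¬x3) ∨ (x1 ∧ ¬x4 ∧ ¬x3) ∨ (¬x4 ∧ ¬x1 ∧ x3)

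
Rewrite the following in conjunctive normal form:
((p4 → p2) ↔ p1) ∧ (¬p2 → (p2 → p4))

(p4 ∨ p1) ∧ (¬p2 ∨ p1) ∧ (¬p1 ∨ ¬p4 ∨ p2)

((p4 → p2) ↔ p1) ∧ (¬p2 → (p2 → p4))
≡ ((p4 → p2) → p1) ∧ (p1 → (p4 → p2)) ∧ (¬p2 → (p2 → p4))   [eliminate ↔]
≡ (¬(p4 → p2) ∨ p1) ∧ (p1 → (p4 → p2)) ∧ (¬p2 → (p2 → p4))   [eliminate →]
≡ (¬(¬p4 ∨ p2) ∨ p1) ∧ (p1 → (p4 → p2)) ∧ (¬p2 → (p2 → p4))   [eliminate →]
≡ (¬(¬p4 ∨ p2) ∨ p1) ∧ (¬p1 ∨ (p4 → p2)) ∧ (¬p2 → (p2 → p4))   [eliminate →]
≡ (¬(¬p4 ∨ p2) ∨ p1) ∧ (¬p1 ∨ ¬p4 ∨ p2) ∧ (¬p2 → (p2 → p4))   [eliminate →]
≡ (¬(¬p4 ∨ p2) ∨ p1) ∧ (¬p1 ∨ ¬p4 ∨ p2) ∧ (¬¬p2 ∨ (p2 → p4))   [eliminate →]
≡ (¬(¬p4 ∨ p2) ∨ p1) ∧ (¬p1 ∨ ¬p4 ∨ p2) ∧ (¬¬p2 ∨ ¬p2 ∨ p4)   [eliminate →]
≡ ((¬¬p4 ∧ ¬p2) ∨ p1) ∧ (¬p1 ∨ ¬p4 ∨ p2) ∧ (¬¬p2 ∨ ¬p2 ∨ p4)   [De Morgan]
≡ ((p4 ∧ ¬p2) ∨ p1) ∧ (¬p1 ∨ ¬p4 ∨ p2) ∧ (¬¬p2 ∨ ¬p2 ∨ p4)   [double negation]
≡ ((p4 ∧ ¬p2) ∨ p1) ∧ (¬p1 ∨ ¬p4 ∨ p2) ∧ (p2 ∨ ¬p2 ∨ p4)   [double negation]
≡ (p4 ∨ p1) ∧ (¬p2 ∨ p1) ∧ (¬p1 ∨ ¬p4 ∨ p2) ∧ (p2 ∨ ¬p2 ∨ p4)   [distribute ∨ over ∧]
≡ (p4 ∨ p1) ∧ (¬p2 ∨ p1) ∧ (¬p1 ∨ ¬p4 ∨ p2)   [simplify]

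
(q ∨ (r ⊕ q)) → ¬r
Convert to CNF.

(¬q ∨ ¬r) ∧ (¬r ∨ q)

(q ∨ (r ⊕ q)) → ¬r
≡ ¬(q ∨ (r ⊕ q)) ∨ ¬r   — eliminate →
≡ ¬(q ∨ ((r ∨ q) ∧ ¬(r ∧ q))) ∨ ¬r   — expand ⊕
≡ (¬q ∧ ¬((r ∨ q) ∧ ¬(r ∧ q))) ∨ ¬r   — De Morgan
≡ (¬q ∧ (¬(r ∨ q) ∨ ¬¬(r ∧ q))) ∨ ¬r   — De Morgan
≡ (¬q ∧ ((¬r ∧ ¬q) ∨ ¬¬(r ∧ q))) ∨ ¬r   — De Morgan
≡ (¬q ∧ ((¬r ∧ ¬q) ∨ (r ∧ q))) ∨ ¬r   — double negation
≡ (¬q ∨ ¬r) ∧ (¬r ∨ r ∨ ¬r) ∧ (¬r ∨ q ∨ ¬r) ∧ (¬q ∨ r ∨ ¬r) ∧ (¬q ∨ q ∨ ¬r)   — distribute ∨ over ∧
≡ (¬q ∨ ¬r) ∧ (¬r ∨ q)   — simplify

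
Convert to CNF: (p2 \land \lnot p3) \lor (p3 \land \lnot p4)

(p2 \land \lnot p3) \lor (p3 \land \lnot p4)
≡ (p2 \lor p3) \land (p2 \lor \lnot p4) \land (\lnot p3 \lor p3) \land (\lnot p3 \lor \lnot p4)   [distribute \lor over \land]
≡ (p2 \lor p3) \land (p2 \lor \lnot p4) \land (\lnot p3 \lor \lnot p4)   [simplify]

(p2 \lor p3) \land (p2 \lor \lnot p4) \land (\lnot p3 \lor \lnot p4)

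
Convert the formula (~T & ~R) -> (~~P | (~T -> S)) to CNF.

T | R | P | S

(~T & ~R) -> (~~P | (~T -> S))
≡ ~(~T & ~R) | ~~P | (~T -> S)   (eliminate ->)
≡ ~(~T & ~R) | ~~P | ~~T | S   (eliminate ->)
≡ ~~T | ~~R | ~~P | ~~T | S   (De Morgan)
≡ T | ~~R | ~~P | ~~T | S   (double negation)
≡ T | R | ~~P | ~~T | S   (double negation)
≡ T | R | P | ~~T | S   (double negation)
≡ T | R | P | T | S   (double negation)
≡ T | R | P | S   (simplify)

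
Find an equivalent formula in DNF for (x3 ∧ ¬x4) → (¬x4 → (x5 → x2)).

(x3 ∧ ¬x4) → (¬x4 → (x5 → x2))
≡ ¬(x3 ∧ ¬x4) ∨ (¬x4 → (x5 → x2))   — eliminate →
≡ ¬(x3 ∧ ¬x4) ∨ ¬¬x4 ∨ (x5 → x2)   — eliminate →
≡ ¬(x3 ∧ ¬x4) ∨ ¬¬x4 ∨ ¬x5 ∨ x2   — eliminate →
≡ ¬x3 ∨ ¬¬x4 ∨ ¬¬x4 ∨ ¬x5 ∨ x2   — De Morgan
≡ ¬x3 ∨ x4 ∨ ¬¬x4 ∨ ¬x5 ∨ x2   — double negation
≡ ¬x3 ∨ x4 ∨ x4 ∨ ¬x5 ∨ x2   — double negation
≡ ¬x3 ∨ x4 ∨ ¬x5 ∨ x2   — simplify

¬x3 ∨ x4 ∨ ¬x5 ∨ x2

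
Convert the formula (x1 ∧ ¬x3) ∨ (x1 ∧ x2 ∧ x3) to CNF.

x1 ∧ (¬x3 ∨ x2)

(x1 ∧ ¬x3) ∨ (x1 ∧ x2 ∧ x3)
≡ (x1 ∨ x1) ∧ (x1 ∨ x2) ∧ (x1 ∨ x3) ∧ (¬x3 ∨ x1) ∧ (¬x3 ∨ x2) ∧ (¬x3 ∨ x3)
≡ x1 ∧ (¬x3 ∨ x2)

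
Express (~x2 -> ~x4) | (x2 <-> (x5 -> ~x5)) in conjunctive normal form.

x2 | ~x4 | x5

(~x2 -> ~x4) | (x2 <-> (x5 -> ~x5))
≡ ~~x2 | ~x4 | (x2 <-> (x5 -> ~x5))   — eliminate ->
≡ ~~x2 | ~x4 | ((x2 -> (x5 -> ~x5)) & ((x5 -> ~x5) -> x2))   — eliminate <->
≡ ~~x2 | ~x4 | ((~x2 | (x5 -> ~x5)) & ((x5 -> ~x5) -> x2))   — eliminate ->
≡ ~~x2 | ~x4 | ((~x2 | ~x5 | ~x5) & ((x5 -> ~x5) -> x2))   — eliminate ->
≡ ~~x2 | ~x4 | ((~x2 | ~x5 | ~x5) & (~(x5 -> ~x5) | x2))   — eliminate ->
≡ ~~x2 | ~x4 | ((~x2 | ~x5 | ~x5) & (~(~x5 | ~x5) | x2))   — eliminate ->
≡ x2 | ~x4 | ((~x2 | ~x5 | ~x5) & (~(~x5 | ~x5) | x2))   — double negation
≡ x2 | ~x4 | ((~x2 | ~x5 | ~x5) & ((~~x5 & ~~x5) | x2))   — De Morgan
≡ x2 | ~x4 | ((~x2 | ~x5 | ~x5) & ((x5 & ~~x5) | x2))   — double negation
≡ x2 | ~x4 | ((~x2 | ~x5 | ~x5) & ((x5 & x5) | x2))   — double negation
≡ (x2 | ~x4 | ~x2 | ~x5 | ~x5) & (x2 | ~x4 | x5 | x2) & (x2 | ~x4 | x5 | x2)   — distribute | over &
≡ x2 | ~x4 | x5   — simplify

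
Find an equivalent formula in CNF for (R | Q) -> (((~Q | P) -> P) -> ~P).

(R | Q) -> (((~Q | P) -> P) -> ~P)
≡ ~(R | Q) | (((~Q | P) -> P) -> ~P)   [eliminate ->]
≡ ~(R | Q) | ~((~Q | P) -> P) | ~P   [eliminate ->]
≡ ~(R | Q) | ~(~(~Q | P) | P) | ~P   [eliminate ->]
≡ (~R & ~Q) | ~(~(~Q | P) | P) | ~P   [De Morgan]
≡ (~R & ~Q) | (~~(~Q | P) & ~P) | ~P   [De Morgan]
≡ (~R & ~Q) | ((~Q | P) & ~P) | ~P   [double negation]
≡ (~R | ~Q | P | ~P) & (~R | ~P | ~P) & (~Q | ~Q | P | ~P) & (~Q | ~P | ~P)   [distribute | over &]
≡ (~R | ~P) & (~Q | ~P)   [simplify]

(~R | ~P) & (~Q | ~P)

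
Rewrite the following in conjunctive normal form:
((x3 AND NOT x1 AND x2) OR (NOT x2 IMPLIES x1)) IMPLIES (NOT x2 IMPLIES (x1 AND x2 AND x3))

((x3 AND NOT x1 AND x2) OR (NOT x2 IMPLIES x1)) IMPLIES (NOT x2 IMPLIES (x1 AND x2 AND x3))
≡ NOT ((x3 AND NOT x1 AND x2) OR (NOT x2 IMPLIES x1)) OR (NOT x2 IMPLIES (x1 AND x2 AND x3))   — eliminate IMPLIES
≡ NOT ((x3 AND NOT x1 AND x2) OR NOT NOT x2 OR x1) OR (NOT x2 IMPLIES (x1 AND x2 AND x3))   — eliminate IMPLIES
≡ NOT ((x3 AND NOT x1 AND x2) OR NOT NOT x2 OR x1) OR NOT NOT x2 OR (x1 AND x2 AND x3)   — eliminate IMPLIES
≡ (NOT (x3 AND NOT x1 AND x2) AND NOT NOT NOT x2 AND NOT x1) OR NOT NOT x2 OR (x1 AND x2 AND x3)   — De Morgan
≡ ((NOT x3 OR NOT NOT x1 OR NOT x2) AND NOT NOT NOT x2 AND NOT x1) OR NOT NOT x2 OR (x1 AND x2 AND x3)   — De Morgan
≡ ((NOT x3 OR x1 OR NOT x2) AND NOT NOT NOT x2 AND NOT x1) OR NOT NOT x2 OR (x1 AND x2 AND x3)   — double negation
≡ ((NOT x3 OR x1 OR NOT x2) AND NOT x2 AND NOT x1) OR NOT NOT x2 OR (x1 AND x2 AND x3)   — double negation
≡ ((NOT x3 OR x1 OR NOT x2) AND NOT x2 AND NOT x1) OR x2 OR (x1 AND x2 AND x3)   — double negation
≡ (NOT x3 OR x1 OR NOT x2 OR x2 OR x1) AND (NOT x3 OR x1 OR NOT x2 OR x2 OR x2) AND (NOT x3 OR x1 OR NOT x2 OR x2 OR x3) AND (NOT x2 OR x2 OR x1) AND (NOT x2 OR x2 OR x2) AND (NOT x2 OR x2 OR x3) AND (NOT x1 OR x2 OR x1) AND (NOT x1 OR x2 OR x2) AND (NOT x1 OR x2 OR x3)   — distribute OR over AND
≡ NOT x1 OR x2   — simplify

NOT x1 OR x2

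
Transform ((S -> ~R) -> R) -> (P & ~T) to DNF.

((S -> ~R) -> R) -> (P & ~T)
≡ ~((S -> ~R) -> R) | (P & ~T)   [eliminate ->]
≡ ~(~(S -> ~R) | R) | (P & ~T)   [eliminate ->]
≡ ~(~(~S | ~R) | R) | (P & ~T)   [eliminate ->]
≡ (~~(~S | ~R) & ~R) | (P & ~T)   [De Morgan]
≡ ((~S | ~R) & ~R) | (P & ~T)   [double negation]
≡ (~S & ~R) | (~R & ~R) | (P & ~T)   [distribute & over |]
≡ ~R | (P & ~T)   [simplify]

~R | (P & ~T)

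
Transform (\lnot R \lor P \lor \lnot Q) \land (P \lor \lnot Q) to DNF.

P \lor \lnot Q

(\lnot R \lor P \lor \lnot Q) \land (P \lor \lnot Q)
= (\lnot R \land P) \lor (\lnot R \land \lnot Q) \lor (P \land P) \lor (P \land \lnot Q) \lor (\lnot Q \land P) \lor (\lnot Q \land \lnot Q)   (distribute \land over \lor)
= P \lor \lnot Q   (simplify)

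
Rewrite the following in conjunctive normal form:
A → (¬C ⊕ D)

A → (¬C ⊕ D)
= ¬A ∨ (¬C ⊕ D)   — eliminate →
= ¬A ∨ ((¬C ∨ D) ∧ ¬(¬C ∧ D))   — expand ⊕
= ¬A ∨ ((¬C ∨ D) ∧ (¬¬C ∨ ¬D))   — De Morgan
= ¬A ∨ ((¬C ∨ D) ∧ (C ∨ ¬D))   — double negation
= (¬A ∨ ¬C ∨ D) ∧ (¬A ∨ C ∨ ¬D)   — distribute ∨ over ∧

(¬A ∨ ¬C ∨ D) ∧ (¬A ∨ C ∨ ¬D)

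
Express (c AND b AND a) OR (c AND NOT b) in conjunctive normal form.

(c AND b AND a) OR (c AND NOT b)
≡ (c OR c) AND (c OR NOT b) AND (b OR c) AND (b OR NOT b) AND (a OR c) AND (a OR NOT b)   [distribute OR over AND]
≡ c AND (a OR NOT b)   [simplify]

c AND (a OR NOT b)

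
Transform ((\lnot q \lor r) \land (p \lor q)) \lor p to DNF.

(r \land q) \lor p

((\lnot q \lor r) \land (p \lor q)) \lor p
≡ (\lnot q \land p) \lor (\lnot q \land q) \lor (r \land p) \lor (r \land q) \lor p
≡ (r \land q) \lor p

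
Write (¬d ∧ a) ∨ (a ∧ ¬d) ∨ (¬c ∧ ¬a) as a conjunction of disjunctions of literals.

(¬d ∨ ¬c) ∧ (¬d ∨ ¬a) ∧ (a ∨ ¬c)

(¬d ∧ a) ∨ (a ∧ ¬d) ∨ (¬c ∧ ¬a)
= (¬d ∨ a ∨ ¬c) ∧ (¬d ∨ a ∨ ¬a) ∧ (¬d ∨ ¬d ∨ ¬c) ∧ (¬d ∨ ¬d ∨ ¬a) ∧ (a ∨ a ∨ ¬c) ∧ (a ∨ a ∨ ¬a) ∧ (a ∨ ¬d ∨ ¬c) ∧ (a ∨ ¬d ∨ ¬a)
= (¬d ∨ ¬c) ∧ (¬d ∨ ¬a) ∧ (a ∨ ¬c)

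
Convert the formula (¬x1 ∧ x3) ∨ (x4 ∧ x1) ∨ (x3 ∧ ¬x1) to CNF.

(¬x1 ∧ x3) ∨ (x4 ∧ x1) ∨ (x3 ∧ ¬x1)
⇔ (¬x1 ∨ x4 ∨ x3) ∧ (¬x1 ∨ x4 ∨ ¬x1) ∧ (¬x1 ∨ x1 ∨ x3) ∧ (¬x1 ∨ x1 ∨ ¬x1) ∧ (x3 ∨ x4 ∨ x3) ∧ (x3 ∨ x4 ∨ ¬x1) ∧ (x3 ∨ x1 ∨ x3) ∧ (x3 ∨ x1 ∨ ¬x1)   [distribute ∨ over ∧]
⇔ (¬x1 ∨ x4) ∧ (x3 ∨ x4) ∧ (x3 ∨ x1)   [simplify]

(¬x1 ∨ x4) ∧ (x3 ∨ x4) ∧ (x3 ∨ x1)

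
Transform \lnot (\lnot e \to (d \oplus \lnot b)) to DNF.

(\lnot e \land \lnot d \land b) \lor (\lnot e \land \lnot b \land d)

\lnot (\lnot e \to (d \oplus \lnot b))
= \lnot (\lnot \lnot e \lor (d \oplus \lnot b))   [eliminate \to]
= \lnot (\lnot \lnot e \lor (d \land \lnot \lnot b) \lor (\lnot d \land \lnot b))   [expand \oplus]
= \lnot \lnot \lnot e \land \lnot (d \land \lnot \lnot b) \land \lnot (\lnot d \land \lnot b)   [De Morgan]
= \lnot e \land \lnot (d \land \lnot \lnot b) \land \lnot (\lnot d \land \lnot b)   [double negation]
= \lnot e \land (\lnot d \lor \lnot \lnot \lnot b) \land \lnot (\lnot d \land \lnot b)   [De Morgan]
= \lnot e \land (\lnot d \lor \lnot b) \land \lnot (\lnot d \land \lnot b)   [double negation]
= \lnot e \land (\lnot d \lor \lnot b) \land (\lnot \lnot d \lor \lnot \lnot b)   [De Morgan]
= \lnot e \land (\lnot d \lor \lnot b) \land (d \lor \lnot \lnot b)   [double negation]
= \lnot e \land (\lnot d \lor \lnot b) \land (d \lor b)   [double negation]
= (\lnot e \land \lnot d \land d) \lor (\lnot e \land \lnot d \land b) \lor (\lnot e \land \lnot b \land d) \lor (\lnot e \land \lnot b \land b)   [distribute \land over \lor]
= (\lnot e \land \lnot d \land b) \lor (\lnot e \land \lnot b \land d)   [simplify]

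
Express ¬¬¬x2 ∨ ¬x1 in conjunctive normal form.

¬¬¬x2 ∨ ¬x1
≡ ¬x2 ∨ ¬x1

¬x2 ∨ ¬x1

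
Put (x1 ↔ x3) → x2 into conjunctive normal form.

(x1 ↔ x3) → x2
≡ ¬(x1 ↔ x3) ∨ x2   [eliminate →]
≡ ¬((x1 → x3) ∧ (x3 → x1)) ∨ x2   [eliminate ↔]
≡ ¬((¬x1 ∨ x3) ∧ (x3 → x1)) ∨ x2   [eliminate →]
≡ ¬((¬x1 ∨ x3) ∧ (¬x3 ∨ x1)) ∨ x2   [eliminate →]
≡ ¬(¬x1 ∨ x3) ∨ ¬(¬x3 ∨ x1) ∨ x2   [De Morgan]
≡ (¬¬x1 ∧ ¬x3) ∨ ¬(¬x3 ∨ x1) ∨ x2   [De Morgan]
≡ (x1 ∧ ¬x3) ∨ ¬(¬x3 ∨ x1) ∨ x2   [double negation]
≡ (x1 ∧ ¬x3) ∨ (¬¬x3 ∧ ¬x1) ∨ x2   [De Morgan]
≡ (x1 ∧ ¬x3) ∨ (x3 ∧ ¬x1) ∨ x2   [double negation]
≡ (x1 ∨ x3 ∨ x2) ∧ (x1 ∨ ¬x1 ∨ x2) ∧ (¬x3 ∨ x3 ∨ x2) ∧ (¬x3 ∨ ¬x1 ∨ x2)   [distribute ∨ over ∧]
≡ (x1 ∨ x3 ∨ x2) ∧ (¬x3 ∨ ¬x1 ∨ x2)   [simplify]

(x1 ∨ x3 ∨ x2) ∧ (¬x3 ∨ ¬x1 ∨ x2)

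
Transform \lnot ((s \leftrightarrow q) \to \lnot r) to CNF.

(\lnot s \lor q) \land (\lnot q \lor s) \land r

\lnot ((s \leftrightarrow q) \to \lnot r)
≡ \lnot (\lnot (s \leftrightarrow q) \lor \lnot r)
≡ \lnot (\lnot ((s \to q) \land (q \to s)) \lor \lnot r)
≡ \lnot (\lnot ((\lnot s \lor q) \land (q \to s)) \lor \lnot r)
≡ \lnot (\lnot ((\lnot s \lor q) \land (\lnot q \lor s)) \lor \lnot r)
≡ \lnot \lnot ((\lnot s \lor q) \land (\lnot q \lor s)) \land \lnot \lnot r
≡ (\lnot s \lor q) \land (\lnot q \lor s) \land \lnot \lnot r
≡ (\lnot s \lor q) \land (\lnot q \lor s) \land r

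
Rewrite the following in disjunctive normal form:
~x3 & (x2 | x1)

(~x3 & x2) | (~x3 & x1)

~x3 & (x2 | x1)
≡ (~x3 & x2) | (~x3 & x1)   — distribute & over |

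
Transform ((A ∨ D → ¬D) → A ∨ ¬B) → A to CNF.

((A ∨ D → ¬D) → A ∨ ¬B) → A
≡ ¬((A ∨ D → ¬D) → A ∨ ¬B) ∨ A   [eliminate →]
≡ ¬(¬(A ∨ D → ¬D) ∨ A ∨ ¬B) ∨ A   [eliminate →]
≡ ¬(¬(¬(A ∨ D) ∨ ¬D) ∨ A ∨ ¬B) ∨ A   [eliminate →]
≡ ¬¬(¬(A ∨ D) ∨ ¬D) ∧ ¬A ∧ ¬¬B ∨ A   [De Morgan]
≡ (¬(A ∨ D) ∨ ¬D) ∧ ¬A ∧ ¬¬B ∨ A   [double negation]
≡ (¬A ∧ ¬D ∨ ¬D) ∧ ¬A ∧ ¬¬B ∨ A   [De Morgan]
≡ (¬A ∧ ¬D ∨ ¬D) ∧ ¬A ∧ B ∨ A   [double negation]
≡ (¬A ∨ ¬D ∨ A) ∧ (¬D ∨ ¬D ∨ A) ∧ (¬A ∨ A) ∧ (B ∨ A)   [distribute ∨ over ∧]
≡ (¬D ∨ A) ∧ (B ∨ A)   [simplify]

(¬D ∨ A) ∧ (B ∨ A)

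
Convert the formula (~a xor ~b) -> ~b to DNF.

(a & b) | ~b

(~a xor ~b) -> ~b
= ~(~a xor ~b) | ~b
= ~((~a & ~~b) | (~~a & ~b)) | ~b
= (~(~a & ~~b) & ~(~~a & ~b)) | ~b
= ((~~a | ~~~b) & ~(~~a & ~b)) | ~b
= ((a | ~~~b) & ~(~~a & ~b)) | ~b
= ((a | ~b) & ~(~~a & ~b)) | ~b
= ((a | ~b) & (~~~a | ~~b)) | ~b
= ((a | ~b) & (~a | ~~b)) | ~b
= ((a | ~b) & (~a | b)) | ~b
= (a & ~a) | (a & b) | (~b & ~a) | (~b & b) | ~b
= (a & b) | ~b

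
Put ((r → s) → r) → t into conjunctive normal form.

¬r ∨ t

((r → s) → r) → t
≡ ¬((r → s) → r) ∨ t   [eliminate →]
≡ ¬(¬(r → s) ∨ r) ∨ t   [eliminate →]
≡ ¬(¬(¬r ∨ s) ∨ r) ∨ t   [eliminate →]
≡ (¬¬(¬r ∨ s) ∧ ¬r) ∨ t   [De Morgan]
≡ ((¬r ∨ s) ∧ ¬r) ∨ t   [double negation]
≡ (¬r ∨ s ∨ t) ∧ (¬r ∨ t)   [distribute ∨ over ∧]
≡ ¬r ∨ t   [simplify]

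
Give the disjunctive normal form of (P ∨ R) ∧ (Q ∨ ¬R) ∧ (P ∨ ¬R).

(P ∨ R) ∧ (Q ∨ ¬R) ∧ (P ∨ ¬R)
≡ (P ∧ Q ∧ P) ∨ (P ∧ Q ∧ ¬R) ∨ (P ∧ ¬R ∧ P) ∨ (P ∧ ¬R ∧ ¬R) ∨ (R ∧ Q ∧ P) ∨ (R ∧ Q ∧ ¬R) ∨ (R ∧ ¬R ∧ P) ∨ (R ∧ ¬R ∧ ¬R)   [distribute ∧ over ∨]
≡ (P ∧ Q) ∨ (P ∧ ¬R)   [simplify]

(P ∧ Q) ∨ (P ∧ ¬R)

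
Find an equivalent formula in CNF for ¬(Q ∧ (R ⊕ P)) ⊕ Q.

(R ∨ P ∨ ¬Q) ∧ (¬R ∨ ¬P ∨ ¬Q)

¬(Q ∧ (R ⊕ P)) ⊕ Q
≡ (¬(Q ∧ (R ⊕ P)) ∨ Q) ∧ ¬(¬(Q ∧ (R ⊕ P)) ∧ Q)   [expand ⊕]
≡ (¬(Q ∧ (R ∨ P) ∧ ¬(R ∧ P)) ∨ Q) ∧ ¬(¬(Q ∧ (R ⊕ P)) ∧ Q)   [expand ⊕]
≡ (¬(Q ∧ (R ∨ P) ∧ ¬(R ∧ P)) ∨ Q) ∧ ¬(¬(Q ∧ (R ∨ P) ∧ ¬(R ∧ P)) ∧ Q)   [expand ⊕]
≡ (¬Q ∨ ¬(R ∨ P) ∨ ¬¬(R ∧ P) ∨ Q) ∧ ¬(¬(Q ∧ (R ∨ P) ∧ ¬(R ∧ P)) ∧ Q)   [De Morgan]
≡ (¬Q ∨ (¬R ∧ ¬P) ∨ ¬¬(R ∧ P) ∨ Q) ∧ ¬(¬(Q ∧ (R ∨ P) ∧ ¬(R ∧ P)) ∧ Q)   [De Morgan]
≡ (¬Q ∨ (¬R ∧ ¬P) ∨ (R ∧ P) ∨ Q) ∧ ¬(¬(Q ∧ (R ∨ P) ∧ ¬(R ∧ P)) ∧ Q)   [double negation]
≡ (¬Q ∨ (¬R ∧ ¬P) ∨ (R ∧ P) ∨ Q) ∧ (¬¬(Q ∧ (R ∨ P) ∧ ¬(R ∧ P)) ∨ ¬Q)   [De Morgan]
≡ (¬Q ∨ (¬R ∧ ¬P) ∨ (R ∧ P) ∨ Q) ∧ ((Q ∧ (R ∨ P) ∧ ¬(R ∧ P)) ∨ ¬Q)   [double negation]
≡ (¬Q ∨ (¬R ∧ ¬P) ∨ (R ∧ P) ∨ Q) ∧ ((Q ∧ (R ∨ P) ∧ (¬R ∨ ¬P)) ∨ ¬Q)   [De Morgan]
≡ (¬Q ∨ ¬R ∨ R ∨ Q) ∧ (¬Q ∨ ¬R ∨ P ∨ Q) ∧ (¬Q ∨ ¬P ∨ R ∨ Q) ∧ (¬Q ∨ ¬P ∨ P ∨ Q) ∧ (Q ∨ ¬Q) ∧ (R ∨ P ∨ ¬Q) ∧ (¬R ∨ ¬P ∨ ¬Q)   [distribute ∨ over ∧]
≡ (R ∨ P ∨ ¬Q) ∧ (¬R ∨ ¬P ∨ ¬Q)   [simplify]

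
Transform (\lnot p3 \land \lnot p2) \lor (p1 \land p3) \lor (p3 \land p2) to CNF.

(\lnot p3 \land \lnot p2) \lor (p1 \land p3) \lor (p3 \land p2)
≡ (\lnot p3 \lor p1 \lor p3) \land (\lnot p3 \lor p1 \lor p2) \land (\lnot p3 \lor p3 \lor p3) \land (\lnot p3 \lor p3 \lor p2) \land (\lnot p2 \lor p1 \lor p3) \land (\lnot p2 \lor p1 \lor p2) \land (\lnot p2 \lor p3 \lor p3) \land (\lnot p2 \lor p3 \lor p2)   (distribute \lor over \land)
≡ (\lnot p3 \lor p1 \lor p2) \land (\lnot p2 \lor p3)   (simplify)

(\lnot p3 \lor p1 \lor p2) \land (\lnot p2 \lor p3)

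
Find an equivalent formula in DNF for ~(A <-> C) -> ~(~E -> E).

~(A <-> C) -> ~(~E -> E)
≡ ~~(A <-> C) | ~(~E -> E)
≡ ~~((A -> C) & (C -> A)) | ~(~E -> E)
≡ ~~((~A | C) & (C -> A)) | ~(~E -> E)
≡ ~~((~A | C) & (~C | A)) | ~(~E -> E)
≡ ~~((~A | C) & (~C | A)) | ~(~~E | E)
≡ ((~A | C) & (~C | A)) | ~(~~E | E)
≡ ((~A | C) & (~C | A)) | (~~~E & ~E)
≡ ((~A | C) & (~C | A)) | (~E & ~E)
≡ (~A & ~C) | (~A & A) | (C & ~C) | (C & A) | (~E & ~E)
≡ (~A & ~C) | (C & A) | ~E

(~A & ~C) | (C & A) | ~E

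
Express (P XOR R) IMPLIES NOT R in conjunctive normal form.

(P XOR R) IMPLIES NOT R
≡ NOT (P XOR R) OR NOT R
≡ NOT ((P OR R) AND NOT (P AND R)) OR NOT R
≡ NOT (P OR R) OR NOT NOT (P AND R) OR NOT R
≡ (NOT P AND NOT R) OR NOT NOT (P AND R) OR NOT R
≡ (NOT P AND NOT R) OR (P AND R) OR NOT R
≡ (NOT P OR P OR NOT R) AND (NOT P OR R OR NOT R) AND (NOT R OR P OR NOT R) AND (NOT R OR R OR NOT R)
≡ NOT R OR P

NOT R OR P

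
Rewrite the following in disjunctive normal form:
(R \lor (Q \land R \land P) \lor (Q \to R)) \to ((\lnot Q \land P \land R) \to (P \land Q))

(R \lor (Q \land R \land P) \lor (Q \to R)) \to ((\lnot Q \land P \land R) \to (P \land Q))
= \lnot (R \lor (Q \land R \land P) \lor (Q \to R)) \lor ((\lnot Q \land P \land R) \to (P \land Q))   — eliminate \to
= \lnot (R \lor (Q \land R \land P) \lor \lnot Q \lor R) \lor ((\lnot Q \land P \land R) \to (P \land Q))   — eliminate \to
= \lnot (R \lor (Q \land R \land P) \lor \lnot Q \lor R) \lor \lnot (\lnot Q \land P \land R) \lor (P \land Q)   — eliminate \to
= (\lnot R \land \lnot (Q \land R \land P) \land \lnot \lnot Q \land \lnot R) \lor \lnot (\lnot Q \land P \land R) \lor (P \land Q)   — De Morgan
= (\lnot R \land (\lnot Q \lor \lnot R \lor \lnot P) \land \lnot \lnot Q \land \lnot R) \lor \lnot (\lnot Q \land P \land R) \lor (P \land Q)   — De Morgan
= (\lnot R \land (\lnot Q \lor \lnot R \lor \lnot P) \land Q \land \lnot R) \lor \lnot (\lnot Q \land P \land R) \lor (P \land Q)   — double negation
= (\lnot R \land (\lnot Q \lor \lnot R \lor \lnot P) \land Q \land \lnot R) \lor \lnot \lnot Q \lor \lnot P \lor \lnot R \lor (P \land Q)   — De Morgan
= (\lnot R \land (\lnot Q \lor \lnot R \lor \lnot P) \land Q \land \lnot R) \lor Q \lor \lnot P \lor \lnot R \lor (P \land Q)   — double negation
= (\lnot R \land \lnot Q \land Q \land \lnot R) \lor (\lnot R \land \lnot R \land Q \land \lnot R) \lor (\lnot R \land \lnot P \land Q \land \lnot R) \lor Q \lor \lnot P \lor \lnot R \lor (P \land Q)   — distribute \land over \lor
= Q \lor \lnot P \lor \lnot R   — simplify

Q \lor \lnot P \lor \lnot R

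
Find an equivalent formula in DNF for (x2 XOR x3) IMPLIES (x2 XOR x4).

(NOT x2 AND NOT x3) OR (x3 AND x2) OR (x2 AND NOT x4) OR (NOT x2 AND x4)

(x2 XOR x3) IMPLIES (x2 XOR x4)
⇔ NOT (x2 XOR x3) OR (x2 XOR x4)   [eliminate IMPLIES]
⇔ NOT ((x2 AND NOT x3) OR (NOT x2 AND x3)) OR (x2 XOR x4)   [expand XOR]
⇔ NOT ((x2 AND NOT x3) OR (NOT x2 AND x3)) OR (x2 AND NOT x4) OR (NOT x2 AND x4)   [expand XOR]
⇔ (NOT (x2 AND NOT x3) AND NOT (NOT x2 AND x3)) OR (x2 AND NOT x4) OR (NOT x2 AND x4)   [De Morgan]
⇔ ((NOT x2 OR NOT NOT x3) AND NOT (NOT x2 AND x3)) OR (x2 AND NOT x4) OR (NOT x2 AND x4)   [De Morgan]
⇔ ((NOT x2 OR x3) AND NOT (NOT x2 AND x3)) OR (x2 AND NOT x4) OR (NOT x2 AND x4)   [double negation]
⇔ ((NOT x2 OR x3) AND (NOT NOT x2 OR NOT x3)) OR (x2 AND NOT x4) OR (NOT x2 AND x4)   [De Morgan]
⇔ ((NOT x2 OR x3) AND (x2 OR NOT x3)) OR (x2 AND NOT x4) OR (NOT x2 AND x4)   [double negation]
⇔ (NOT x2 AND x2) OR (NOT x2 AND NOT x3) OR (x3 AND x2) OR (x3 AND NOT x3) OR (x2 AND NOT x4) OR (NOT x2 AND x4)   [distribute AND over OR]
⇔ (NOT x2 AND NOT x3) OR (x3 AND x2) OR (x2 AND NOT x4) OR (NOT x2 AND x4)   [simplify]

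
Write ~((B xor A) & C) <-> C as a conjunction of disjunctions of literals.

C & (~C | ~B | A) & (~C | ~A | B)

~((B xor A) & C) <-> C
≡ (~((B xor A) & C) -> C) & (C -> ~((B xor A) & C))   — eliminate <->
≡ (~~((B xor A) & C) | C) & (C -> ~((B xor A) & C))   — eliminate ->
≡ (~~((B | A) & ~(B & A) & C) | C) & (C -> ~((B xor A) & C))   — expand xor
≡ (~~((B | A) & ~(B & A) & C) | C) & (~C | ~((B xor A) & C))   — eliminate ->
≡ (~~((B | A) & ~(B & A) & C) | C) & (~C | ~((B | A) & ~(B & A) & C))   — expand xor
≡ (((B | A) & ~(B & A) & C) | C) & (~C | ~((B | A) & ~(B & A) & C))   — double negation
≡ (((B | A) & (~B | ~A) & C) | C) & (~C | ~((B | A) & ~(B & A) & C))   — De Morgan
≡ (((B | A) & (~B | ~A) & C) | C) & (~C | ~(B | A) | ~~(B & A) | ~C)   — De Morgan
≡ (((B | A) & (~B | ~A) & C) | C) & (~C | (~B & ~A) | ~~(B & A) | ~C)   — De Morgan
≡ (((B | A) & (~B | ~A) & C) | C) & (~C | (~B & ~A) | (B & A) | ~C)   — double negation
≡ (B | A | C) & (~B | ~A | C) & (C | C) & (~C | ~B | B | ~C) & (~C | ~B | A | ~C) & (~C | ~A | B | ~C) & (~C | ~A | A | ~C)   — distribute | over &
≡ C & (~C | ~B | A) & (~C | ~A | B)   — simplify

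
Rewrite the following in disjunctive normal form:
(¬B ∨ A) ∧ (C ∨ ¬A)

(¬B ∨ A) ∧ (C ∨ ¬A)
= (¬B ∧ C) ∨ (¬B ∧ ¬A) ∨ (A ∧ C) ∨ (A ∧ ¬A)   (distribute ∧ over ∨)
= (¬B ∧ C) ∨ (¬B ∧ ¬A) ∨ (A ∧ C)   (simplify)

(¬B ∧ C) ∨ (¬B ∧ ¬A) ∨ (A ∧ C)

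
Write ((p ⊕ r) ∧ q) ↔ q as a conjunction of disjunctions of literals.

(¬q ∨ p ∨ r) ∧ (¬q ∨ ¬p ∨ ¬r)

((p ⊕ r) ∧ q) ↔ q
≡ (((p ⊕ r) ∧ q) → q) ∧ (q → ((p ⊕ r) ∧ q))   [eliminate ↔]
≡ (¬((p ⊕ r) ∧ q) ∨ q) ∧ (q → ((p ⊕ r) ∧ q))   [eliminate →]
≡ (¬((p ∨ r) ∧ ¬(p ∧ r) ∧ q) ∨ q) ∧ (q → ((p ⊕ r) ∧ q))   [expand ⊕]
≡ (¬((p ∨ r) ∧ ¬(p ∧ r) ∧ q) ∨ q) ∧ (¬q ∨ ((p ⊕ r) ∧ q))   [eliminate →]
≡ (¬((p ∨ r) ∧ ¬(p ∧ r) ∧ q) ∨ q) ∧ (¬q ∨ ((p ∨ r) ∧ ¬(p ∧ r) ∧ q))   [expand ⊕]
≡ (¬(p ∨ r) ∨ ¬¬(p ∧ r) ∨ ¬q ∨ q) ∧ (¬q ∨ ((p ∨ r) ∧ ¬(p ∧ r) ∧ q))   [De Morgan]
≡ ((¬p ∧ ¬r) ∨ ¬¬(p ∧ r) ∨ ¬q ∨ q) ∧ (¬q ∨ ((p ∨ r) ∧ ¬(p ∧ r) ∧ q))   [De Morgan]
≡ ((¬p ∧ ¬r) ∨ (p ∧ r) ∨ ¬q ∨ q) ∧ (¬q ∨ ((p ∨ r) ∧ ¬(p ∧ r) ∧ q))   [double negation]
≡ ((¬p ∧ ¬r) ∨ (p ∧ r) ∨ ¬q ∨ q) ∧ (¬q ∨ ((p ∨ r) ∧ (¬p ∨ ¬r) ∧ q))   [De Morgan]
≡ (¬p ∨ p ∨ ¬q ∨ q) ∧ (¬p ∨ r ∨ ¬q ∨ q) ∧ (¬r ∨ p ∨ ¬q ∨ q) ∧ (¬r ∨ r ∨ ¬q ∨ q) ∧ (¬q ∨ p ∨ r) ∧ (¬q ∨ ¬p ∨ ¬r) ∧ (¬q ∨ q)   [distribute ∨ over ∧]
≡ (¬q ∨ p ∨ r) ∧ (¬q ∨ ¬p ∨ ¬r)   [simplify]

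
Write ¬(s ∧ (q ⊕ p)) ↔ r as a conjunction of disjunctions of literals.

(s ∨ r) ∧ (q ∨ p ∨ r) ∧ (¬q ∨ ¬p ∨ r) ∧ (¬r ∨ ¬s ∨ ¬q ∨ p) ∧ (¬r ∨ ¬s ∨ ¬p ∨ q)

¬(s ∧ (q ⊕ p)) ↔ r
= (¬(s ∧ (q ⊕ p)) → r) ∧ (r → ¬(s ∧ (q ⊕ p)))
= (¬¬(s ∧ (q ⊕ p)) ∨ r) ∧ (r → ¬(s ∧ (q ⊕ p)))
= (¬¬(s ∧ (q ∨ p) ∧ ¬(q ∧ p)) ∨ r) ∧ (r → ¬(s ∧ (q ⊕ p)))
= (¬¬(s ∧ (q ∨ p) ∧ ¬(q ∧ p)) ∨ r) ∧ (¬r ∨ ¬(s ∧ (q ⊕ p)))
= (¬¬(s ∧ (q ∨ p) ∧ ¬(q ∧ p)) ∨ r) ∧ (¬r ∨ ¬(s ∧ (q ∨ p) ∧ ¬(q ∧ p)))
= (s ∧ (q ∨ p) ∧ ¬(q ∧ p) ∨ r) ∧ (¬r ∨ ¬(s ∧ (q ∨ p) ∧ ¬(q ∧ p)))
= (s ∧ (q ∨ p) ∧ (¬q ∨ ¬p) ∨ r) ∧ (¬r ∨ ¬(s ∧ (q ∨ p) ∧ ¬(q ∧ p)))
= (s ∧ (q ∨ p) ∧ (¬q ∨ ¬p) ∨ r) ∧ (¬r ∨ ¬s ∨ ¬(q ∨ p) ∨ ¬¬(q ∧ p))
= (s ∧ (q ∨ p) ∧ (¬q ∨ ¬p) ∨ r) ∧ (¬r ∨ ¬s ∨ ¬q ∧ ¬p ∨ ¬¬(q ∧ p))
= (s ∧ (q ∨ p) ∧ (¬q ∨ ¬p) ∨ r) ∧ (¬r ∨ ¬s ∨ ¬q ∧ ¬p ∨ q ∧ p)
= (s ∨ r) ∧ (q ∨ p ∨ r) ∧ (¬q ∨ ¬p ∨ r) ∧ (¬r ∨ ¬s ∨ ¬q ∨ q) ∧ (¬r ∨ ¬s ∨ ¬q ∨ p) ∧ (¬r ∨ ¬s ∨ ¬p ∨ q) ∧ (¬r ∨ ¬s ∨ ¬p ∨ p)
= (s ∨ r) ∧ (q ∨ p ∨ r) ∧ (¬q ∨ ¬p ∨ r) ∧ (¬r ∨ ¬s ∨ ¬q ∨ p) ∧ (¬r ∨ ¬s ∨ ¬p ∨ q)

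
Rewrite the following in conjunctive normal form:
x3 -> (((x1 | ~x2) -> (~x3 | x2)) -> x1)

~x3 | x1 | ~x2

x3 -> (((x1 | ~x2) -> (~x3 | x2)) -> x1)
≡ ~x3 | (((x1 | ~x2) -> (~x3 | x2)) -> x1)   [eliminate ->]
≡ ~x3 | ~((x1 | ~x2) -> (~x3 | x2)) | x1   [eliminate ->]
≡ ~x3 | ~(~(x1 | ~x2) | ~x3 | x2) | x1   [eliminate ->]
≡ ~x3 | (~~(x1 | ~x2) & ~~x3 & ~x2) | x1   [De Morgan]
≡ ~x3 | ((x1 | ~x2) & ~~x3 & ~x2) | x1   [double negation]
≡ ~x3 | ((x1 | ~x2) & x3 & ~x2) | x1   [double negation]
≡ (~x3 | x1 | ~x2 | x1) & (~x3 | x3 | x1) & (~x3 | ~x2 | x1)   [distribute | over &]
≡ ~x3 | x1 | ~x2   [simplify]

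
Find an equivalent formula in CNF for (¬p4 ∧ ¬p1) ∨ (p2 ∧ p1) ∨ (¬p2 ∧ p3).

(¬p4 ∧ ¬p1) ∨ (p2 ∧ p1) ∨ (¬p2 ∧ p3)
≡ (¬p4 ∨ p2 ∨ ¬p2) ∧ (¬p4 ∨ p2 ∨ p3) ∧ (¬p4 ∨ p1 ∨ ¬p2) ∧ (¬p4 ∨ p1 ∨ p3) ∧ (¬p1 ∨ p2 ∨ ¬p2) ∧ (¬p1 ∨ p2 ∨ p3) ∧ (¬p1 ∨ p1 ∨ ¬p2) ∧ (¬p1 ∨ p1 ∨ p3)   (distribute ∨ over ∧)
≡ (¬p4 ∨ p2 ∨ p3) ∧ (¬p4 ∨ p1 ∨ ¬p2) ∧ (¬p4 ∨ p1 ∨ p3) ∧ (¬p1 ∨ p2 ∨ p3)   (simplify)

(¬p4 ∨ p2 ∨ p3) ∧ (¬p4 ∨ p1 ∨ ¬p2) ∧ (¬p4 ∨ p1 ∨ p3) ∧ (¬p1 ∨ p2 ∨ p3)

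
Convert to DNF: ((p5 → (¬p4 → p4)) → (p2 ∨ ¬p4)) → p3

(p4 ∧ ¬p2) ∨ p3

((p5 → (¬p4 → p4)) → (p2 ∨ ¬p4)) → p3
≡ ¬((p5 → (¬p4 → p4)) → (p2 ∨ ¬p4)) ∨ p3   — eliminate →
≡ ¬(¬(p5 → (¬p4 → p4)) ∨ p2 ∨ ¬p4) ∨ p3   — eliminate →
≡ ¬(¬(¬p5 ∨ (¬p4 → p4)) ∨ p2 ∨ ¬p4) ∨ p3   — eliminate →
≡ ¬(¬(¬p5 ∨ ¬¬p4 ∨ p4) ∨ p2 ∨ ¬p4) ∨ p3   — eliminate →
≡ (¬¬(¬p5 ∨ ¬¬p4 ∨ p4) ∧ ¬p2 ∧ ¬¬p4) ∨ p3   — De Morgan
≡ ((¬p5 ∨ ¬¬p4 ∨ p4) ∧ ¬p2 ∧ ¬¬p4) ∨ p3   — double negation
≡ ((¬p5 ∨ p4 ∨ p4) ∧ ¬p2 ∧ ¬¬p4) ∨ p3   — double negation
≡ ((¬p5 ∨ p4 ∨ p4) ∧ ¬p2 ∧ p4) ∨ p3   — double negation
≡ (¬p5 ∧ ¬p2 ∧ p4) ∨ (p4 ∧ ¬p2 ∧ p4) ∨ (p4 ∧ ¬p2 ∧ p4) ∨ p3   — distribute ∧ over ∨
≡ (p4 ∧ ¬p2) ∨ p3   — simplify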